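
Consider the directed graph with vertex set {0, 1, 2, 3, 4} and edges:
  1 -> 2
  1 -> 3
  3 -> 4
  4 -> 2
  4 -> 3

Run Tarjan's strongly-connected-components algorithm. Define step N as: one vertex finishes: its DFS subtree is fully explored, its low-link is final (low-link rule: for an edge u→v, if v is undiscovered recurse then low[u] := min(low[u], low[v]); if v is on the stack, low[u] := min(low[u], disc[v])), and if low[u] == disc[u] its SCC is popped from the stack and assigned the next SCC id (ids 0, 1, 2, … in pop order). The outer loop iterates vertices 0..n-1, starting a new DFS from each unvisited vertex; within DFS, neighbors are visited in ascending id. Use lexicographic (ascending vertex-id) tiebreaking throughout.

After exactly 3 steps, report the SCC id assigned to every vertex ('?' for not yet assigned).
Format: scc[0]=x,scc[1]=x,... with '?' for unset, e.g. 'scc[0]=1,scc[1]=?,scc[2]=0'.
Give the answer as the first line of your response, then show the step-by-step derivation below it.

scc[0]=0,scc[1]=?,scc[2]=1,scc[3]=?,scc[4]=?

step 1: low=(low[0]=0,low[1]=?,low[2]=?,low[3]=?,low[4]=?); scc=(scc[0]=0,scc[1]=?,scc[2]=?,scc[3]=?,scc[4]=?)
step 2: low=(low[0]=0,low[1]=1,low[2]=2,low[3]=?,low[4]=?); scc=(scc[0]=0,scc[1]=?,scc[2]=1,scc[3]=?,scc[4]=?)
step 3: low=(low[0]=0,low[1]=1,low[2]=2,low[3]=3,low[4]=3); scc=(scc[0]=0,scc[1]=?,scc[2]=1,scc[3]=?,scc[4]=?)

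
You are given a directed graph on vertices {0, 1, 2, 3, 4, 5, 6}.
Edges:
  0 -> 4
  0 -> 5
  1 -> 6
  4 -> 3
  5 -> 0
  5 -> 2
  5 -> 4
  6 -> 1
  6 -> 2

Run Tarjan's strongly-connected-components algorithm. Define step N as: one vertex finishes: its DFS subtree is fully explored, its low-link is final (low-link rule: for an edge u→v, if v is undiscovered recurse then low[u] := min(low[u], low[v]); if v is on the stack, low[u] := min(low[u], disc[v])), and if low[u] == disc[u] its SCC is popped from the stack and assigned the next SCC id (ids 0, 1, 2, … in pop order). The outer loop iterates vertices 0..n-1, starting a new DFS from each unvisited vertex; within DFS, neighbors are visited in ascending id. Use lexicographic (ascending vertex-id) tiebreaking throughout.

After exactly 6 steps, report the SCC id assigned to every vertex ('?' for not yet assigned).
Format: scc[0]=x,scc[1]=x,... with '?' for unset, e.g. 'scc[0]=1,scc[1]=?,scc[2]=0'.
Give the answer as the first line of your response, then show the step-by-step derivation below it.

scc[0]=3,scc[1]=?,scc[2]=2,scc[3]=0,scc[4]=1,scc[5]=3,scc[6]=?

step 1: low=(low[0]=0,low[1]=?,low[2]=?,low[3]=2,low[4]=1,low[5]=?,low[6]=?); scc=(scc[0]=?,scc[1]=?,scc[2]=?,scc[3]=0,scc[4]=?,scc[5]=?,scc[6]=?)
step 2: low=(low[0]=0,low[1]=?,low[2]=?,low[3]=2,low[4]=1,low[5]=?,low[6]=?); scc=(scc[0]=?,scc[1]=?,scc[2]=?,scc[3]=0,scc[4]=1,scc[5]=?,scc[6]=?)
step 3: low=(low[0]=0,low[1]=?,low[2]=4,low[3]=2,low[4]=1,low[5]=0,low[6]=?); scc=(scc[0]=?,scc[1]=?,scc[2]=2,scc[3]=0,scc[4]=1,scc[5]=?,scc[6]=?)
step 4: low=(low[0]=0,low[1]=?,low[2]=4,low[3]=2,low[4]=1,low[5]=0,low[6]=?); scc=(scc[0]=?,scc[1]=?,scc[2]=2,scc[3]=0,scc[4]=1,scc[5]=?,scc[6]=?)
step 5: low=(low[0]=0,low[1]=?,low[2]=4,low[3]=2,low[4]=1,low[5]=0,low[6]=?); scc=(scc[0]=3,scc[1]=?,scc[2]=2,scc[3]=0,scc[4]=1,scc[5]=3,scc[6]=?)
step 6: low=(low[0]=0,low[1]=5,low[2]=4,low[3]=2,low[4]=1,low[5]=0,low[6]=5); scc=(scc[0]=3,scc[1]=?,scc[2]=2,scc[3]=0,scc[4]=1,scc[5]=3,scc[6]=?)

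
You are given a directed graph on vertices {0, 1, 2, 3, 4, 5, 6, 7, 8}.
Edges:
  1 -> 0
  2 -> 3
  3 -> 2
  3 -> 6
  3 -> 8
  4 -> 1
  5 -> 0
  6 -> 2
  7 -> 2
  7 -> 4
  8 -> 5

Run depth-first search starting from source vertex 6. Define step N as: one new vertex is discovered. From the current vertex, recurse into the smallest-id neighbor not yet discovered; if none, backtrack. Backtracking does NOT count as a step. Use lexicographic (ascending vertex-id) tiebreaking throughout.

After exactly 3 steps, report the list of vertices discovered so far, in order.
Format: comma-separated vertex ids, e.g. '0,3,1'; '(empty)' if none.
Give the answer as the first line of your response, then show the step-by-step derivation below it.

6,2,3

step 1: discover 6; path=6; order=6
step 2: discover 2; path=6>2; order=6,2
step 3: discover 3; path=6>2>3; order=6,2,3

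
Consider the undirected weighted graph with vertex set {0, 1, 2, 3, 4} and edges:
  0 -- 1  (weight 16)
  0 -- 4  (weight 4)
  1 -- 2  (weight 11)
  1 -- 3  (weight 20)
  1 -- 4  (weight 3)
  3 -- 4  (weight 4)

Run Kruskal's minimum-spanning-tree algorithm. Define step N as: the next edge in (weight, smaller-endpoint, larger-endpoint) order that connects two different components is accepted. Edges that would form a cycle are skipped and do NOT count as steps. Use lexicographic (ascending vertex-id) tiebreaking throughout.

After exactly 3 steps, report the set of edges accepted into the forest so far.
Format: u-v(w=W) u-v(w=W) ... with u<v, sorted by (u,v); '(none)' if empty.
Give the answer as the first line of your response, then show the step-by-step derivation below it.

0-4(w=4) 1-4(w=3) 3-4(w=4)

step 1: add edge 1-4 (w=3); MST = {1-4(w=3)}
step 2: add edge 0-4 (w=4); MST = {0-4(w=4) 1-4(w=3)}
step 3: add edge 3-4 (w=4); MST = {0-4(w=4) 1-4(w=3) 3-4(w=4)}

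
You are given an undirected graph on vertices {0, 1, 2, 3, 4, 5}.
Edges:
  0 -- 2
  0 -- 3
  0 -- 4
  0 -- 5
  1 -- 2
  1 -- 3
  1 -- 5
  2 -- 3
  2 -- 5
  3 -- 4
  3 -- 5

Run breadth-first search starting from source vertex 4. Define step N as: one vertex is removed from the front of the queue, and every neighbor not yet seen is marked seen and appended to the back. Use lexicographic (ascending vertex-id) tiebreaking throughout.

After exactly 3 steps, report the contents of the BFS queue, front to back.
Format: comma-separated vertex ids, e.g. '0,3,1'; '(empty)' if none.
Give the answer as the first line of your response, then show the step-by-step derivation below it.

2,5,1

step 1: dequeue 4; queue=[0,3]; order=4
step 2: dequeue 0; queue=[3,2,5]; order=4,0
step 3: dequeue 3; queue=[2,5,1]; order=4,0,3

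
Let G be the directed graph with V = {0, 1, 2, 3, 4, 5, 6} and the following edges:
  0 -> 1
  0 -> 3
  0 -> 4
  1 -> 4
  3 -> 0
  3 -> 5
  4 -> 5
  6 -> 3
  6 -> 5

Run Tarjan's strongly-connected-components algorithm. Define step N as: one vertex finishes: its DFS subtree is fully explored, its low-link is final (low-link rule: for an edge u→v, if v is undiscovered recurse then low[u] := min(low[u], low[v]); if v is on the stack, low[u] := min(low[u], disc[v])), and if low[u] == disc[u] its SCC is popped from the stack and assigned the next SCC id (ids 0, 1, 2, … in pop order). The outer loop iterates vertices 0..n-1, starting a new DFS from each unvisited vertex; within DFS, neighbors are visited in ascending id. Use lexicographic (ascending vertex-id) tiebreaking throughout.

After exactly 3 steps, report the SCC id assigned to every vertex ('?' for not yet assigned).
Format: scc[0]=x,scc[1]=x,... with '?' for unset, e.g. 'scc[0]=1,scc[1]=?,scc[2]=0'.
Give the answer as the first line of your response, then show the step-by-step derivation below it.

scc[0]=?,scc[1]=2,scc[2]=?,scc[3]=?,scc[4]=1,scc[5]=0,scc[6]=?

step 1: low=(low[0]=0,low[1]=1,low[2]=?,low[3]=?,low[4]=2,low[5]=3,low[6]=?); scc=(scc[0]=?,scc[1]=?,scc[2]=?,scc[3]=?,scc[4]=?,scc[5]=0,scc[6]=?)
step 2: low=(low[0]=0,low[1]=1,low[2]=?,low[3]=?,low[4]=2,low[5]=3,low[6]=?); scc=(scc[0]=?,scc[1]=?,scc[2]=?,scc[3]=?,scc[4]=1,scc[5]=0,scc[6]=?)
step 3: low=(low[0]=0,low[1]=1,low[2]=?,low[3]=?,low[4]=2,low[5]=3,low[6]=?); scc=(scc[0]=?,scc[1]=2,scc[2]=?,scc[3]=?,scc[4]=1,scc[5]=0,scc[6]=?)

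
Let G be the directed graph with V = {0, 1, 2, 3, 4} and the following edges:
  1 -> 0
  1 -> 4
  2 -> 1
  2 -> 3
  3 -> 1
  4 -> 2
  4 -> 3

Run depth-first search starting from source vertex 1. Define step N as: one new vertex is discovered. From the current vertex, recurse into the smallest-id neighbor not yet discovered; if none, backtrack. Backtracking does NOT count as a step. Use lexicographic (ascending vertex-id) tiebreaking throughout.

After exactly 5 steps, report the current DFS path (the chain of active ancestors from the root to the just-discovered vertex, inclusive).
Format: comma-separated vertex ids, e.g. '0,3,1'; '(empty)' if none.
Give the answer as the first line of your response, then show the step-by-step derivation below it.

1,4,2,3

step 1: discover 1; path=1; order=1
step 2: discover 0; path=1>0; order=1,0
step 3: discover 4; path=1>4; order=1,0,4
step 4: discover 2; path=1>4>2; order=1,0,4,2
step 5: discover 3; path=1>4>2>3; order=1,0,4,2,3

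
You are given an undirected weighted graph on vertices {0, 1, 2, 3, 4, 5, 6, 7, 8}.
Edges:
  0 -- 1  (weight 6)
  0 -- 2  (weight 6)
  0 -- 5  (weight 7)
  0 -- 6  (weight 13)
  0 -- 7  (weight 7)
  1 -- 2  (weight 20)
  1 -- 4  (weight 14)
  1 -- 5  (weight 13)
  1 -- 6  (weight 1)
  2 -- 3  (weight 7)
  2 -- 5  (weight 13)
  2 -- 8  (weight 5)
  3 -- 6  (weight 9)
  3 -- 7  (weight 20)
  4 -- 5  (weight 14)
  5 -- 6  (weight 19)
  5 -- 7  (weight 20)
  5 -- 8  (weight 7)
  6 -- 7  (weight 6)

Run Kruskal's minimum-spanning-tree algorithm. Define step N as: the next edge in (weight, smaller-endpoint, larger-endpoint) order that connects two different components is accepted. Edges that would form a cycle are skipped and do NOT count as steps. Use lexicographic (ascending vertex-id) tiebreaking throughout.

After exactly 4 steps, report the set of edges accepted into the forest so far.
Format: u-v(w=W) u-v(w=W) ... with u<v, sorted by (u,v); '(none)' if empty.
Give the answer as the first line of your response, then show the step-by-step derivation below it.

0-1(w=6) 0-2(w=6) 1-6(w=1) 2-8(w=5)

step 1: add edge 1-6 (w=1); MST = {1-6(w=1)}
step 2: add edge 2-8 (w=5); MST = {1-6(w=1) 2-8(w=5)}
step 3: add edge 0-1 (w=6); MST = {0-1(w=6) 1-6(w=1) 2-8(w=5)}
step 4: add edge 0-2 (w=6); MST = {0-1(w=6) 0-2(w=6) 1-6(w=1) 2-8(w=5)}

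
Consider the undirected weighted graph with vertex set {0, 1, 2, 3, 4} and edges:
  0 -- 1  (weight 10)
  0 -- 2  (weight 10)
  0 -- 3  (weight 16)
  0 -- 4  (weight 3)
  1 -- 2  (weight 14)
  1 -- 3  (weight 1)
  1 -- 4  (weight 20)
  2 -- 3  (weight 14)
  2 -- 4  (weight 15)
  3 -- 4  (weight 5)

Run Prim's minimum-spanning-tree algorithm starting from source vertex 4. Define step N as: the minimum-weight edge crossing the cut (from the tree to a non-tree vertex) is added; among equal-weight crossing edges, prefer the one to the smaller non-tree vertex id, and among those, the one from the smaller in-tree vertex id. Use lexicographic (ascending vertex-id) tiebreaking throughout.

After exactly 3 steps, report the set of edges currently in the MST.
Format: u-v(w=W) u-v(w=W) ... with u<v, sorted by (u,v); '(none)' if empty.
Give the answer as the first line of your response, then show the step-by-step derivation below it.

0-4(w=3) 1-3(w=1) 3-4(w=5)

step 1: add edge 0-4 (w=3); MST = {0-4(w=3)}
step 2: add edge 3-4 (w=5); MST = {0-4(w=3) 3-4(w=5)}
step 3: add edge 1-3 (w=1); MST = {0-4(w=3) 1-3(w=1) 3-4(w=5)}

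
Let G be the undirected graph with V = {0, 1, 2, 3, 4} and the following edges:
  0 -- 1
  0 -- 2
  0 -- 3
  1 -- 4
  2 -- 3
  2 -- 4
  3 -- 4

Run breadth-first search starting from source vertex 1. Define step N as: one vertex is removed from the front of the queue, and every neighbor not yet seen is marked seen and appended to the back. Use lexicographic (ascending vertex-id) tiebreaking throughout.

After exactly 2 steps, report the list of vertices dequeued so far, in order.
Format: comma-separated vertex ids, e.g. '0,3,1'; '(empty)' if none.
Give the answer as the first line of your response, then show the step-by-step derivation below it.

1,0

step 1: dequeue 1; queue=[0,4]; order=1
step 2: dequeue 0; queue=[4,2,3]; order=1,0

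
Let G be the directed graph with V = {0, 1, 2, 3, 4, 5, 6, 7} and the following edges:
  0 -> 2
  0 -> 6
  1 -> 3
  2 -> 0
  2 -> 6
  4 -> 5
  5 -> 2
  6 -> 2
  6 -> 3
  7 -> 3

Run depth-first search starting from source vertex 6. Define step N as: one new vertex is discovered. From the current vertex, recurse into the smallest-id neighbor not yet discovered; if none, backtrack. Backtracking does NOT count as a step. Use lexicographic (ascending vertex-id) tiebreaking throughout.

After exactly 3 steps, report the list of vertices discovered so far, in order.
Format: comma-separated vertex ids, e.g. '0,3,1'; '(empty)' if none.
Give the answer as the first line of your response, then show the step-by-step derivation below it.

6,2,0

step 1: discover 6; path=6; order=6
step 2: discover 2; path=6>2; order=6,2
step 3: discover 0; path=6>2>0; order=6,2,0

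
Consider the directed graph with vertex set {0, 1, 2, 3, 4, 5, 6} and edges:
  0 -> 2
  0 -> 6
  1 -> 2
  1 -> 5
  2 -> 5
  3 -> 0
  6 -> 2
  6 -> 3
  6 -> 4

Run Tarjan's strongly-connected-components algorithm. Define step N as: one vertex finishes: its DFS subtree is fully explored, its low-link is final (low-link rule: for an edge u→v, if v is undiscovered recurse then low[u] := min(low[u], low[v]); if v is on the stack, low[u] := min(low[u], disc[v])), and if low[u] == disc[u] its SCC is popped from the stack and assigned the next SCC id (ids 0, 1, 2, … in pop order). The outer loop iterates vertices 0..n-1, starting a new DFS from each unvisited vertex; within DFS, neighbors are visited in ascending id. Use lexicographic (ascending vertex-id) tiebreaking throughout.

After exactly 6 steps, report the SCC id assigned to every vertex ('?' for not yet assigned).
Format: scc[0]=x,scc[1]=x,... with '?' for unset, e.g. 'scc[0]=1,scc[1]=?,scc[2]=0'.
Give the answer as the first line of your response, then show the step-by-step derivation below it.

scc[0]=3,scc[1]=?,scc[2]=1,scc[3]=3,scc[4]=2,scc[5]=0,scc[6]=3

step 1: low=(low[0]=0,low[1]=?,low[2]=1,low[3]=?,low[4]=?,low[5]=2,low[6]=?); scc=(scc[0]=?,scc[1]=?,scc[2]=?,scc[3]=?,scc[4]=?,scc[5]=0,scc[6]=?)
step 2: low=(low[0]=0,low[1]=?,low[2]=1,low[3]=?,low[4]=?,low[5]=2,low[6]=?); scc=(scc[0]=?,scc[1]=?,scc[2]=1,scc[3]=?,scc[4]=?,scc[5]=0,scc[6]=?)
step 3: low=(low[0]=0,low[1]=?,low[2]=1,low[3]=0,low[4]=?,low[5]=2,low[6]=3); scc=(scc[0]=?,scc[1]=?,scc[2]=1,scc[3]=?,scc[4]=?,scc[5]=0,scc[6]=?)
step 4: low=(low[0]=0,low[1]=?,low[2]=1,low[3]=0,low[4]=5,low[5]=2,low[6]=0); scc=(scc[0]=?,scc[1]=?,scc[2]=1,scc[3]=?,scc[4]=2,scc[5]=0,scc[6]=?)
step 5: low=(low[0]=0,low[1]=?,low[2]=1,low[3]=0,low[4]=5,low[5]=2,low[6]=0); scc=(scc[0]=?,scc[1]=?,scc[2]=1,scc[3]=?,scc[4]=2,scc[5]=0,scc[6]=?)
step 6: low=(low[0]=0,low[1]=?,low[2]=1,low[3]=0,low[4]=5,low[5]=2,low[6]=0); scc=(scc[0]=3,scc[1]=?,scc[2]=1,scc[3]=3,scc[4]=2,scc[5]=0,scc[6]=3)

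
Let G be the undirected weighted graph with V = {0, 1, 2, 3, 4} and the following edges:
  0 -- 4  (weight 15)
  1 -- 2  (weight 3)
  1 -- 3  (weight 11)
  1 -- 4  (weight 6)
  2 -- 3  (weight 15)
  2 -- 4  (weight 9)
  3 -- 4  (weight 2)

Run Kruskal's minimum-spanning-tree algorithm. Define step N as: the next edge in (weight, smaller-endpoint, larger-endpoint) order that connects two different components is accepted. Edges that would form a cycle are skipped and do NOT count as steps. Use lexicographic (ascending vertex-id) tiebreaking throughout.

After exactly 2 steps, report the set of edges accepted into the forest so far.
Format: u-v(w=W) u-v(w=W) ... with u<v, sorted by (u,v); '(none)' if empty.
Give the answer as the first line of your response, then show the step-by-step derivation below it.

1-2(w=3) 3-4(w=2)

step 1: add edge 3-4 (w=2); MST = {3-4(w=2)}
step 2: add edge 1-2 (w=3); MST = {1-2(w=3) 3-4(w=2)}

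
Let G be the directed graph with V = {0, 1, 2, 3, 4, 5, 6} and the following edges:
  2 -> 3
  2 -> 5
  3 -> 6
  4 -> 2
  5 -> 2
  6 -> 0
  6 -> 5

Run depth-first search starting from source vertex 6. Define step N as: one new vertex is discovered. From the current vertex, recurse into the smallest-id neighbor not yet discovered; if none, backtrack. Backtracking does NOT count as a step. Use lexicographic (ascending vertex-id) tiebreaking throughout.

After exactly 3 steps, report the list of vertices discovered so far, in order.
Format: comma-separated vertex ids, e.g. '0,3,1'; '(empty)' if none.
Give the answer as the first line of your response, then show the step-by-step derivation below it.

6,0,5

step 1: discover 6; path=6; order=6
step 2: discover 0; path=6>0; order=6,0
step 3: discover 5; path=6>5; order=6,0,5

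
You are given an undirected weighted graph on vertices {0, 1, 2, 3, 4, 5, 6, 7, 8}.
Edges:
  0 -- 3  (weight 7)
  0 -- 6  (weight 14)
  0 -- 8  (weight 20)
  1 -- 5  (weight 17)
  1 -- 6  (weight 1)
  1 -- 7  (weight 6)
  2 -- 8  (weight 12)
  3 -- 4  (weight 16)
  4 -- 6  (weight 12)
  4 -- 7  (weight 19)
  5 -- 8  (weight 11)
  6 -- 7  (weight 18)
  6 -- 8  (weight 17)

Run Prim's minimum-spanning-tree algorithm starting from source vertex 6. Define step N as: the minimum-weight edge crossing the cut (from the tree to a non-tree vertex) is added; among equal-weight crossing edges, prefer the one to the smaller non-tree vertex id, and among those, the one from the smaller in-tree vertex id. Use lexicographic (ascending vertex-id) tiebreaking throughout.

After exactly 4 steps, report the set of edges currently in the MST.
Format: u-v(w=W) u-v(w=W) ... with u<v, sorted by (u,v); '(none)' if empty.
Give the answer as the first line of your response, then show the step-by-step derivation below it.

0-6(w=14) 1-6(w=1) 1-7(w=6) 4-6(w=12)

step 1: add edge 1-6 (w=1); MST = {1-6(w=1)}
step 2: add edge 1-7 (w=6); MST = {1-6(w=1) 1-7(w=6)}
step 3: add edge 4-6 (w=12); MST = {1-6(w=1) 1-7(w=6) 4-6(w=12)}
step 4: add edge 0-6 (w=14); MST = {0-6(w=14) 1-6(w=1) 1-7(w=6) 4-6(w=12)}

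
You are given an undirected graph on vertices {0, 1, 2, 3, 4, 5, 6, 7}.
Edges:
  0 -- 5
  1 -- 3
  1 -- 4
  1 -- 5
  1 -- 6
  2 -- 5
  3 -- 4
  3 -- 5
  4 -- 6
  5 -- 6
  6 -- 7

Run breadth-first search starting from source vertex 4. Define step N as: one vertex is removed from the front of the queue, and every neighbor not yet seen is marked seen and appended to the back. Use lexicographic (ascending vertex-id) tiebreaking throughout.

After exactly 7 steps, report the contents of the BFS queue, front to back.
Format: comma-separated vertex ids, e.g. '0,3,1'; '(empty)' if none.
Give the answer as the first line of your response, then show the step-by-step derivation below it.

2

step 1: dequeue 4; queue=[1,3,6]; order=4
step 2: dequeue 1; queue=[3,6,5]; order=4,1
step 3: dequeue 3; queue=[6,5]; order=4,1,3
step 4: dequeue 6; queue=[5,7]; order=4,1,3,6
step 5: dequeue 5; queue=[7,0,2]; order=4,1,3,6,5
step 6: dequeue 7; queue=[0,2]; order=4,1,3,6,5,7
step 7: dequeue 0; queue=[2]; order=4,1,3,6,5,7,0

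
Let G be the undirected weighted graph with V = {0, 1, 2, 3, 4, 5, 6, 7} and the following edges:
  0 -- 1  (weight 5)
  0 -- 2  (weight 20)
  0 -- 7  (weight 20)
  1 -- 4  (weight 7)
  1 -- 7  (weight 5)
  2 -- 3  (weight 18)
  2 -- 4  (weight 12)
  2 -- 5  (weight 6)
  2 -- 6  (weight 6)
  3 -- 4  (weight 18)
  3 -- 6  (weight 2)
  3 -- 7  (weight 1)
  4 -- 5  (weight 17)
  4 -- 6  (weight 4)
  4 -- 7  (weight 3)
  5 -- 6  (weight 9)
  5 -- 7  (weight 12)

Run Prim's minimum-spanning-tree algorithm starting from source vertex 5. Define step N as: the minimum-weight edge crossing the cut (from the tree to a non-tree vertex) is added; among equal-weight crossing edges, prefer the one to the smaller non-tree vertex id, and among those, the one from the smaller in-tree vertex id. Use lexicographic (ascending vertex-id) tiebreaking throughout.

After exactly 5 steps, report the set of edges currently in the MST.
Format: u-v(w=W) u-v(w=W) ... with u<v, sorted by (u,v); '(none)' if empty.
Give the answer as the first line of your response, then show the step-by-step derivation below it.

2-5(w=6) 2-6(w=6) 3-6(w=2) 3-7(w=1) 4-7(w=3)

step 1: add edge 2-5 (w=6); MST = {2-5(w=6)}
step 2: add edge 2-6 (w=6); MST = {2-5(w=6) 2-6(w=6)}
step 3: add edge 3-6 (w=2); MST = {2-5(w=6) 2-6(w=6) 3-6(w=2)}
step 4: add edge 3-7 (w=1); MST = {2-5(w=6) 2-6(w=6) 3-6(w=2) 3-7(w=1)}
step 5: add edge 4-7 (w=3); MST = {2-5(w=6) 2-6(w=6) 3-6(w=2) 3-7(w=1) 4-7(w=3)}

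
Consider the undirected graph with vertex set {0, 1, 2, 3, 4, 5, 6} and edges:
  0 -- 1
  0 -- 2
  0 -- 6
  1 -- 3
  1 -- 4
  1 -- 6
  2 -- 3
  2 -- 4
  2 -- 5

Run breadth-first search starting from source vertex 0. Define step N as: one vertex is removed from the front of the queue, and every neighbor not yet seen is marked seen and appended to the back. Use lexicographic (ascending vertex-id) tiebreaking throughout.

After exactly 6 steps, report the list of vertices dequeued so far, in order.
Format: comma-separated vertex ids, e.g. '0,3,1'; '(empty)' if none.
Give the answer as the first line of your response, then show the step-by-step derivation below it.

0,1,2,6,3,4

step 1: dequeue 0; queue=[1,2,6]; order=0
step 2: dequeue 1; queue=[2,6,3,4]; order=0,1
step 3: dequeue 2; queue=[6,3,4,5]; order=0,1,2
step 4: dequeue 6; queue=[3,4,5]; order=0,1,2,6
step 5: dequeue 3; queue=[4,5]; order=0,1,2,6,3
step 6: dequeue 4; queue=[5]; order=0,1,2,6,3,4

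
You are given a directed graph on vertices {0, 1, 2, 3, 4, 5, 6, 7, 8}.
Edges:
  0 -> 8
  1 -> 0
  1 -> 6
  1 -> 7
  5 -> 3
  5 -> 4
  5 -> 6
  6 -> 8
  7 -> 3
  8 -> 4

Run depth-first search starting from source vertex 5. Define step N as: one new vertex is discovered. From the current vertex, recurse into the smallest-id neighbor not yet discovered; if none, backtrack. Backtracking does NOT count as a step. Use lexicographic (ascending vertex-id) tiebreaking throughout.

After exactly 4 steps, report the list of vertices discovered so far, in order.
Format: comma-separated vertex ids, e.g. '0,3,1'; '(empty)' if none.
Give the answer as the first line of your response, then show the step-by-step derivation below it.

5,3,4,6

step 1: discover 5; path=5; order=5
step 2: discover 3; path=5>3; order=5,3
step 3: discover 4; path=5>4; order=5,3,4
step 4: discover 6; path=5>6; order=5,3,4,6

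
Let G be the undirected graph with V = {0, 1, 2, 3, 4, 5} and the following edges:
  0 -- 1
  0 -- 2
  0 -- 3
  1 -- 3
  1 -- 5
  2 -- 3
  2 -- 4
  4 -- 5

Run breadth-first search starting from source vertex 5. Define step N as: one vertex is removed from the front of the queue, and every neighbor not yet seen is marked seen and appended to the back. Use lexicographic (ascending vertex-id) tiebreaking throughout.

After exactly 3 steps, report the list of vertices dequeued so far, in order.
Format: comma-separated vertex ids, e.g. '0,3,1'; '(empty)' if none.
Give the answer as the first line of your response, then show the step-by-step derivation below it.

5,1,4

step 1: dequeue 5; queue=[1,4]; order=5
step 2: dequeue 1; queue=[4,0,3]; order=5,1
step 3: dequeue 4; queue=[0,3,2]; order=5,1,4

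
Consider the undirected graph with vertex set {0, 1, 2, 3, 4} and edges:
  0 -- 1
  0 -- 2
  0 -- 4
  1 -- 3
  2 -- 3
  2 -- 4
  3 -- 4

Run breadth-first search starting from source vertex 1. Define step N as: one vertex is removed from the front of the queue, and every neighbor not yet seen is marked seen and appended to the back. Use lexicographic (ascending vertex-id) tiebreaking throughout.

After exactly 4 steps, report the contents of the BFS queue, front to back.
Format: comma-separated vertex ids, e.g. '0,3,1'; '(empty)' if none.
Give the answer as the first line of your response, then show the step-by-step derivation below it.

4

step 1: dequeue 1; queue=[0,3]; order=1
step 2: dequeue 0; queue=[3,2,4]; order=1,0
step 3: dequeue 3; queue=[2,4]; order=1,0,3
step 4: dequeue 2; queue=[4]; order=1,0,3,2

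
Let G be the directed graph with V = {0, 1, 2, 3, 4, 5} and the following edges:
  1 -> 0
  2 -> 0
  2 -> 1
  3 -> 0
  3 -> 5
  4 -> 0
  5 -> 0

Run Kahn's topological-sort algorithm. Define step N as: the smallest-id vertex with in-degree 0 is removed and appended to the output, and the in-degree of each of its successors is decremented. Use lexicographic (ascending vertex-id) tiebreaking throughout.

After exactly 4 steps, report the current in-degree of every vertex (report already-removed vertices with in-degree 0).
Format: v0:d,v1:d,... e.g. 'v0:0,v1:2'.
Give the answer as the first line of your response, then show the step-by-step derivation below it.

v0:1,v1:0,v2:0,v3:0,v4:0,v5:0

step 1: output 2; order=[2]; indeg=(4,0,0,0,0,1)
step 2: output 1; order=[2,1]; indeg=(3,0,0,0,0,1)
step 3: output 3; order=[2,1,3]; indeg=(2,0,0,0,0,0)
step 4: output 4; order=[2,1,3,4]; indeg=(1,0,0,0,0,0)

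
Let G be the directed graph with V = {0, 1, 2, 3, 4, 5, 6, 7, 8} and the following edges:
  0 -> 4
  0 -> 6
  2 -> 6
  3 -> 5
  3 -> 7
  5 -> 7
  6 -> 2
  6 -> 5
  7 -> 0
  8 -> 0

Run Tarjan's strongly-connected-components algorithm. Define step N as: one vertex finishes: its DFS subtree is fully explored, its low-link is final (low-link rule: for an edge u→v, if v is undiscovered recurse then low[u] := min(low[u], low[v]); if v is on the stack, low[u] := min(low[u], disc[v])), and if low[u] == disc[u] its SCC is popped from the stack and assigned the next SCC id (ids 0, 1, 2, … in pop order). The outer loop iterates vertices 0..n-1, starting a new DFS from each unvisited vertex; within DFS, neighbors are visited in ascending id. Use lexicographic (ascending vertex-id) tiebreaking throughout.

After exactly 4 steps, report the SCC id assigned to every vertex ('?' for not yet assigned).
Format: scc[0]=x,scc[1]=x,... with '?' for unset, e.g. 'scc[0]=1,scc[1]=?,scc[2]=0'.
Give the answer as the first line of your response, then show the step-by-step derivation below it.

scc[0]=?,scc[1]=?,scc[2]=?,scc[3]=?,scc[4]=0,scc[5]=?,scc[6]=?,scc[7]=?,scc[8]=?

step 1: low=(low[0]=0,low[1]=?,low[2]=?,low[3]=?,low[4]=1,low[5]=?,low[6]=?,low[7]=?,low[8]=?); scc=(scc[0]=?,scc[1]=?,scc[2]=?,scc[3]=?,scc[4]=0,scc[5]=?,scc[6]=?,scc[7]=?,scc[8]=?)
step 2: low=(low[0]=0,low[1]=?,low[2]=2,low[3]=?,low[4]=1,low[5]=?,low[6]=2,low[7]=?,low[8]=?); scc=(scc[0]=?,scc[1]=?,scc[2]=?,scc[3]=?,scc[4]=0,scc[5]=?,scc[6]=?,scc[7]=?,scc[8]=?)
step 3: low=(low[0]=0,low[1]=?,low[2]=2,low[3]=?,low[4]=1,low[5]=4,low[6]=2,low[7]=0,low[8]=?); scc=(scc[0]=?,scc[1]=?,scc[2]=?,scc[3]=?,scc[4]=0,scc[5]=?,scc[6]=?,scc[7]=?,scc[8]=?)
step 4: low=(low[0]=0,low[1]=?,low[2]=2,low[3]=?,low[4]=1,low[5]=0,low[6]=2,low[7]=0,low[8]=?); scc=(scc[0]=?,scc[1]=?,scc[2]=?,scc[3]=?,scc[4]=0,scc[5]=?,scc[6]=?,scc[7]=?,scc[8]=?)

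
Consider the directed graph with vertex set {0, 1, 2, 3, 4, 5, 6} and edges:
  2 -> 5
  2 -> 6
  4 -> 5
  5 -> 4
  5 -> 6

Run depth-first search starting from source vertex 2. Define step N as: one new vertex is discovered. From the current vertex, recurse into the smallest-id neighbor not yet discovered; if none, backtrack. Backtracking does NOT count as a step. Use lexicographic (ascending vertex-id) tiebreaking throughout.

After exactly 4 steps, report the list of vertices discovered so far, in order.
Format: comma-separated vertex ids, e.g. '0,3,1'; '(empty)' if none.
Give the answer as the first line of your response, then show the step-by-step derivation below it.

2,5,4,6

step 1: discover 2; path=2; order=2
step 2: discover 5; path=2>5; order=2,5
step 3: discover 4; path=2>5>4; order=2,5,4
step 4: discover 6; path=2>5>6; order=2,5,4,6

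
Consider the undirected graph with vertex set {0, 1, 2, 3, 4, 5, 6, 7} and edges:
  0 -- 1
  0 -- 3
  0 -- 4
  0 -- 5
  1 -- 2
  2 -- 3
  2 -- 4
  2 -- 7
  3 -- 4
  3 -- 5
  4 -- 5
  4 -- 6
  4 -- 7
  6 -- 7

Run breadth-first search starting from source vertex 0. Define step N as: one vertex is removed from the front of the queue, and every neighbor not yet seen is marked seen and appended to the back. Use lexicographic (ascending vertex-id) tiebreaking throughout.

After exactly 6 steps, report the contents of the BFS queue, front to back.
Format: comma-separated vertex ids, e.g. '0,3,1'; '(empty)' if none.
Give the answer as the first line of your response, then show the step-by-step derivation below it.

6,7

step 1: dequeue 0; queue=[1,3,4,5]; order=0
step 2: dequeue 1; queue=[3,4,5,2]; order=0,1
step 3: dequeue 3; queue=[4,5,2]; order=0,1,3
step 4: dequeue 4; queue=[5,2,6,7]; order=0,1,3,4
step 5: dequeue 5; queue=[2,6,7]; order=0,1,3,4,5
step 6: dequeue 2; queue=[6,7]; order=0,1,3,4,5,2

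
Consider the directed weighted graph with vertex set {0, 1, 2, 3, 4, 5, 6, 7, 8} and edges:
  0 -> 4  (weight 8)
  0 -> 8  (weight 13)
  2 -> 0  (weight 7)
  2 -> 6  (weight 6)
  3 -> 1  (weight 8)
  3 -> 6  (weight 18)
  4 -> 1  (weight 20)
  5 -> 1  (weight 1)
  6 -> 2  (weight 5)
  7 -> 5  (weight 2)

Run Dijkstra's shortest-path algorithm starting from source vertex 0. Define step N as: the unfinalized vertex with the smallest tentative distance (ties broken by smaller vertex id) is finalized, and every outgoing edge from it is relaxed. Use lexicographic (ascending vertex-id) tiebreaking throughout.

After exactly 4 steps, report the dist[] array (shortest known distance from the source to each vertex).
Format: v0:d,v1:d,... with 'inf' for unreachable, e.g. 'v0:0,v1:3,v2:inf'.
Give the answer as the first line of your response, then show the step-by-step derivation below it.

v0:0,v1:28,v2:inf,v3:inf,v4:8,v5:inf,v6:inf,v7:inf,v8:13

step 1: dist = v0:0,v1:inf,v2:inf,v3:inf,v4:8,v5:inf,v6:inf,v7:inf,v8:13
step 2: dist = v0:0,v1:28,v2:inf,v3:inf,v4:8,v5:inf,v6:inf,v7:inf,v8:13
step 3: dist = v0:0,v1:28,v2:inf,v3:inf,v4:8,v5:inf,v6:inf,v7:inf,v8:13
step 4: dist = v0:0,v1:28,v2:inf,v3:inf,v4:8,v5:inf,v6:inf,v7:inf,v8:13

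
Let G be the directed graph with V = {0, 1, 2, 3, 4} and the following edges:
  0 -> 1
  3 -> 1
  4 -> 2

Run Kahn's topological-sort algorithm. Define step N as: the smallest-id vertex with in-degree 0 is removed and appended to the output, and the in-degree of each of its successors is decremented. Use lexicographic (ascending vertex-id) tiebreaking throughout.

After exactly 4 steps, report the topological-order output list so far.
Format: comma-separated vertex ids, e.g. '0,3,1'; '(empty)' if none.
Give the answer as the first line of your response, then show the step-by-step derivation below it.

0,3,1,4

step 1: output 0; order=[0]; indeg=(0,1,1,0,0)
step 2: output 3; order=[0,3]; indeg=(0,0,1,0,0)
step 3: output 1; order=[0,3,1]; indeg=(0,0,1,0,0)
step 4: output 4; order=[0,3,1,4]; indeg=(0,0,0,0,0)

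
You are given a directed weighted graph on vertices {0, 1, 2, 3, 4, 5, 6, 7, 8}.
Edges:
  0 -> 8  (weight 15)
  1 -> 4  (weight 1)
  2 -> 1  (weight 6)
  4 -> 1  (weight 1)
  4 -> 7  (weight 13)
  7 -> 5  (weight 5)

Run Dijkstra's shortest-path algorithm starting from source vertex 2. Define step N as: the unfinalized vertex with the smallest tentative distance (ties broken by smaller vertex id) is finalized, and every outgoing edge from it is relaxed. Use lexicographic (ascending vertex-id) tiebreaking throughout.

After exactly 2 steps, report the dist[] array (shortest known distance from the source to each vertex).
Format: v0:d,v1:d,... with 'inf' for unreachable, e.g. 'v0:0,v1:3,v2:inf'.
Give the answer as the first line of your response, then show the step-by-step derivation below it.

v0:inf,v1:6,v2:0,v3:inf,v4:7,v5:inf,v6:inf,v7:inf,v8:inf

step 1: dist = v0:inf,v1:6,v2:0,v3:inf,v4:inf,v5:inf,v6:inf,v7:inf,v8:inf
step 2: dist = v0:inf,v1:6,v2:0,v3:inf,v4:7,v5:inf,v6:inf,v7:inf,v8:inf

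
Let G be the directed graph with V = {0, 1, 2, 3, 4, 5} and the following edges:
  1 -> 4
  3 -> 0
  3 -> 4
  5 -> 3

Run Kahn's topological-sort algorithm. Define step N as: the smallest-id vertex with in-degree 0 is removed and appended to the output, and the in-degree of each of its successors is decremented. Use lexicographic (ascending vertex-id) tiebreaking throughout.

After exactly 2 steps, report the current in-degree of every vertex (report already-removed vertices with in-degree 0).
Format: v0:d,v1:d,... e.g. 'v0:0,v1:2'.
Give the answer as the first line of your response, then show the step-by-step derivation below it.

v0:1,v1:0,v2:0,v3:1,v4:1,v5:0

step 1: output 1; order=[1]; indeg=(1,0,0,1,1,0)
step 2: output 2; order=[1,2]; indeg=(1,0,0,1,1,0)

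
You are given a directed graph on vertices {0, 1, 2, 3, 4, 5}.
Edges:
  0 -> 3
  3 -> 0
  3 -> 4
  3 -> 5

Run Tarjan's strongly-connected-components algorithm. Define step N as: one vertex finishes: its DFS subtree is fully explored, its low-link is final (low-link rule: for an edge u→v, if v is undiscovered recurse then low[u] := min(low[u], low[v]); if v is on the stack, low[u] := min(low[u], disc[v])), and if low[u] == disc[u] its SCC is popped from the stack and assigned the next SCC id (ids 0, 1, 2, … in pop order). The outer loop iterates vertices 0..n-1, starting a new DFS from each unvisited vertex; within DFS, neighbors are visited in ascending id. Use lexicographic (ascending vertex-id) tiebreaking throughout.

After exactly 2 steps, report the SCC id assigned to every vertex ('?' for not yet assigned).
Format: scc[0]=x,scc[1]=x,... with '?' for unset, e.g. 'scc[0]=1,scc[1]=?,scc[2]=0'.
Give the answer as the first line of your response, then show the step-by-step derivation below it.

scc[0]=?,scc[1]=?,scc[2]=?,scc[3]=?,scc[4]=0,scc[5]=1

step 1: low=(low[0]=0,low[1]=?,low[2]=?,low[3]=0,low[4]=2,low[5]=?); scc=(scc[0]=?,scc[1]=?,scc[2]=?,scc[3]=?,scc[4]=0,scc[5]=?)
step 2: low=(low[0]=0,low[1]=?,low[2]=?,low[3]=0,low[4]=2,low[5]=3); scc=(scc[0]=?,scc[1]=?,scc[2]=?,scc[3]=?,scc[4]=0,scc[5]=1)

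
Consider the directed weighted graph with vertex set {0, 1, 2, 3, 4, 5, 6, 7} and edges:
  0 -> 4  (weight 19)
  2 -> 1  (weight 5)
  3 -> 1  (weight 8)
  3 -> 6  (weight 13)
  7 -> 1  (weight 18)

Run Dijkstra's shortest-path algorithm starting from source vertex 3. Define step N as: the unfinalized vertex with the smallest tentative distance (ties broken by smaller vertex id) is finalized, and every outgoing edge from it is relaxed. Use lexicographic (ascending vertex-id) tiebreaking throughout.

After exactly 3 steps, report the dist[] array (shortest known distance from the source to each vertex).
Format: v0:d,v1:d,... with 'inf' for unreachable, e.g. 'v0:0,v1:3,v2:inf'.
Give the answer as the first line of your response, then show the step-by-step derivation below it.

v0:inf,v1:8,v2:inf,v3:0,v4:inf,v5:inf,v6:13,v7:inf

step 1: dist = v0:inf,v1:8,v2:inf,v3:0,v4:inf,v5:inf,v6:13,v7:inf
step 2: dist = v0:inf,v1:8,v2:inf,v3:0,v4:inf,v5:inf,v6:13,v7:inf
step 3: dist = v0:inf,v1:8,v2:inf,v3:0,v4:inf,v5:inf,v6:13,v7:inf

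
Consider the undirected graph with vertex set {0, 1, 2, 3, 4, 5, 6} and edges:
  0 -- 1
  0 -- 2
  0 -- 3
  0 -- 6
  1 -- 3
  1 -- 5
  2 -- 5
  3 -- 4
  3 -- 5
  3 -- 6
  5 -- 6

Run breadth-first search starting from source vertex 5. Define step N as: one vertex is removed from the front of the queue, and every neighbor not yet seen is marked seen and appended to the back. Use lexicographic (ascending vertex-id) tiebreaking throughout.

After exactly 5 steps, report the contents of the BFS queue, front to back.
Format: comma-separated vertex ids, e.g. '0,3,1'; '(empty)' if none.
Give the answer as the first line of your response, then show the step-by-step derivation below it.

0,4

step 1: dequeue 5; queue=[1,2,3,6]; order=5
step 2: dequeue 1; queue=[2,3,6,0]; order=5,1
step 3: dequeue 2; queue=[3,6,0]; order=5,1,2
step 4: dequeue 3; queue=[6,0,4]; order=5,1,2,3
step 5: dequeue 6; queue=[0,4]; order=5,1,2,3,6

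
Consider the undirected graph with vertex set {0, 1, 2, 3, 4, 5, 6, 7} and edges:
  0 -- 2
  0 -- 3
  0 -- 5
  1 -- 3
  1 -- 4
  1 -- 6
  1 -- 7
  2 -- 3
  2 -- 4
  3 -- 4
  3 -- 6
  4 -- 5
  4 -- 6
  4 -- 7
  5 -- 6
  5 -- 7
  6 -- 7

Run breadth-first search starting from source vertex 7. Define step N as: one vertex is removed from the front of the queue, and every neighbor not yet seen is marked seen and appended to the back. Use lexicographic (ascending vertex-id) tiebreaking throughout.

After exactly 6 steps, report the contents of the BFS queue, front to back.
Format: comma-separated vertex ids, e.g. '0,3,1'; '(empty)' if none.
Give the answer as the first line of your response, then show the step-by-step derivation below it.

2,0

step 1: dequeue 7; queue=[1,4,5,6]; order=7
step 2: dequeue 1; queue=[4,5,6,3]; order=7,1
step 3: dequeue 4; queue=[5,6,3,2]; order=7,1,4
step 4: dequeue 5; queue=[6,3,2,0]; order=7,1,4,5
step 5: dequeue 6; queue=[3,2,0]; order=7,1,4,5,6
step 6: dequeue 3; queue=[2,0]; order=7,1,4,5,6,3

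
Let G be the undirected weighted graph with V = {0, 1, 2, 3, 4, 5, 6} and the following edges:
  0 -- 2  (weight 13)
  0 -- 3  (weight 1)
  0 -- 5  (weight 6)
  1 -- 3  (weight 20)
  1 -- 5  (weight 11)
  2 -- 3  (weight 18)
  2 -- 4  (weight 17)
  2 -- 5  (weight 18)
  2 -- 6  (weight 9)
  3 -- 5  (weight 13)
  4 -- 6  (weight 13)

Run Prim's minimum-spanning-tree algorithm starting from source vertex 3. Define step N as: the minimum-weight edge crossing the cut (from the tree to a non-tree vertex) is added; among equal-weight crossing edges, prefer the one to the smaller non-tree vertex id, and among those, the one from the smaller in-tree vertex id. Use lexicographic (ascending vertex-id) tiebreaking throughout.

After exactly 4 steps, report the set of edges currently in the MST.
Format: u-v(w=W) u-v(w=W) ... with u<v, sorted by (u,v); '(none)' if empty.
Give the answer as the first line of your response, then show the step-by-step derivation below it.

0-2(w=13) 0-3(w=1) 0-5(w=6) 1-5(w=11)

step 1: add edge 0-3 (w=1); MST = {0-3(w=1)}
step 2: add edge 0-5 (w=6); MST = {0-3(w=1) 0-5(w=6)}
step 3: add edge 1-5 (w=11); MST = {0-3(w=1) 0-5(w=6) 1-5(w=11)}
step 4: add edge 0-2 (w=13); MST = {0-2(w=13) 0-3(w=1) 0-5(w=6) 1-5(w=11)}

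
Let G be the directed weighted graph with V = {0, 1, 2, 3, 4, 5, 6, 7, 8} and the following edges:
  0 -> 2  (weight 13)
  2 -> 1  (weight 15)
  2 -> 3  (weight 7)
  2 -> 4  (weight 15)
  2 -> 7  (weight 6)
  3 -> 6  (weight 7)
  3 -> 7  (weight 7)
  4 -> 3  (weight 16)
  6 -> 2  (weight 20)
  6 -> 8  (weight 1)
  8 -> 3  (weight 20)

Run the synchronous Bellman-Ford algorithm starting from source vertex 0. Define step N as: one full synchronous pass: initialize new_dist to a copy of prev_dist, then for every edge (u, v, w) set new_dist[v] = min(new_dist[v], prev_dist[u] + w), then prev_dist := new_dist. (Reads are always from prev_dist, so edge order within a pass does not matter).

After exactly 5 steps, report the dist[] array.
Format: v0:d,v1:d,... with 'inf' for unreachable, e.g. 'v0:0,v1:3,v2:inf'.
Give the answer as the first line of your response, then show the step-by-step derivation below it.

v0:0,v1:28,v2:13,v3:20,v4:28,v5:inf,v6:27,v7:19,v8:28

step 1: dist = v0:0,v1:inf,v2:13,v3:inf,v4:inf,v5:inf,v6:inf,v7:inf,v8:inf
step 2: dist = v0:0,v1:28,v2:13,v3:20,v4:28,v5:inf,v6:inf,v7:19,v8:inf
step 3: dist = v0:0,v1:28,v2:13,v3:20,v4:28,v5:inf,v6:27,v7:19,v8:inf
step 4: dist = v0:0,v1:28,v2:13,v3:20,v4:28,v5:inf,v6:27,v7:19,v8:28
step 5: dist = v0:0,v1:28,v2:13,v3:20,v4:28,v5:inf,v6:27,v7:19,v8:28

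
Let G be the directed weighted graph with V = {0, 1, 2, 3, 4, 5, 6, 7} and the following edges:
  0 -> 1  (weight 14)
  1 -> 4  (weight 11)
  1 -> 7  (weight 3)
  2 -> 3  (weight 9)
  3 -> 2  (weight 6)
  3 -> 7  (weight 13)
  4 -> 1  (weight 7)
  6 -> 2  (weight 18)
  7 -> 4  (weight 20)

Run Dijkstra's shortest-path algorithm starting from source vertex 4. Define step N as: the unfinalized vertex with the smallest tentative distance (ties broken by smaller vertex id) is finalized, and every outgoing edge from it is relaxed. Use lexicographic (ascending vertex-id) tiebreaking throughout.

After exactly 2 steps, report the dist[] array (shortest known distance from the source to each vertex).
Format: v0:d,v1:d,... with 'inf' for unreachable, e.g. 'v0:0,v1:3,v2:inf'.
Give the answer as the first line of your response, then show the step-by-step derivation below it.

v0:inf,v1:7,v2:inf,v3:inf,v4:0,v5:inf,v6:inf,v7:10

step 1: dist = v0:inf,v1:7,v2:inf,v3:inf,v4:0,v5:inf,v6:inf,v7:inf
step 2: dist = v0:inf,v1:7,v2:inf,v3:inf,v4:0,v5:inf,v6:inf,v7:10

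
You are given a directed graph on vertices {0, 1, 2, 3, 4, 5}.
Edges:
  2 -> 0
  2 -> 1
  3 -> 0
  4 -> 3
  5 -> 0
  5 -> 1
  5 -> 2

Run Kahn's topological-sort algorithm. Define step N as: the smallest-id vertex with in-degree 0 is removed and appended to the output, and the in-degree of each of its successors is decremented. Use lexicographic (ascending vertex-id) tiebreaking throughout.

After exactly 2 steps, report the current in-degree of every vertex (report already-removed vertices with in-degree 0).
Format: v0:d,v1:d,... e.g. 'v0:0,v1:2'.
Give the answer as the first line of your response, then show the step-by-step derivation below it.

v0:2,v1:2,v2:1,v3:0,v4:0,v5:0

step 1: output 4; order=[4]; indeg=(3,2,1,0,0,0)
step 2: output 3; order=[4,3]; indeg=(2,2,1,0,0,0)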